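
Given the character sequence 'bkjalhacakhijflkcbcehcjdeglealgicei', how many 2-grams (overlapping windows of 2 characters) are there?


String 'bkjalhacakhijflkcbcehcjdeglealgicei' has length L = 35.
Number of overlapping n-grams = L - n + 1
Substituting: 35 - 2 + 1 = 34

34


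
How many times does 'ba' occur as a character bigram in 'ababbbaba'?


Scanning 'ababbbaba' for bigram 'ba':
  Position 0: 'ab' -> no
  Position 1: 'ba' -> MATCH
  Position 2: 'ab' -> no
  Position 3: 'bb' -> no
  Position 4: 'bb' -> no
  Position 5: 'ba' -> MATCH
  Position 6: 'ab' -> no
  Position 7: 'ba' -> MATCH
Total matches: 3

3


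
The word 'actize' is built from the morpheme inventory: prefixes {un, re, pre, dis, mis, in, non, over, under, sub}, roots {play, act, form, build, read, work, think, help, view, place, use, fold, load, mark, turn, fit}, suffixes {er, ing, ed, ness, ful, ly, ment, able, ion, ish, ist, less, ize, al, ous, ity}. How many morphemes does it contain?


Segmenting 'actize' against the inventory:
  'act' -> root (morpheme 1)
  'ize' -> suffix (morpheme 2)
Total morphemes: 2

2


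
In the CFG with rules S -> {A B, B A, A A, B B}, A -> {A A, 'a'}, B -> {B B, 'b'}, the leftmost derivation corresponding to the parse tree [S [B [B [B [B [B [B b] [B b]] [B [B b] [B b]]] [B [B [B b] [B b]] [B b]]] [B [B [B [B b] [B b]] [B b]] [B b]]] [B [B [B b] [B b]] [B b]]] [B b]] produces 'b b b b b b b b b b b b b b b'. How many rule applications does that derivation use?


Every bracketed nonterminal node [X ...] in the tree is produced by exactly one rule application.
Reading the tree off as a leftmost derivation:
  Step 1: S  =>  B B   (applied S -> B B)
  Step 2: B B  =>  B B B   (applied B -> B B)
  Step 3: B B B  =>  B B B B   (applied B -> B B)
  Step 4: B B B B  =>  B B B B B   (applied B -> B B)
  Step 5: B B B B B  =>  B B B B B B   (applied B -> B B)
  Step 6: B B B B B B  =>  B B B B B B B   (applied B -> B B)
  Step 7: B B B B B B B  =>  b B B B B B B   (applied B -> b)
  Step 8: b B B B B B B  =>  b b B B B B B   (applied B -> b)
  Step 9: b b B B B B B  =>  b b B B B B B B   (applied B -> B B)
  Step 10: b b B B B B B B  =>  b b b B B B B B   (applied B -> b)
  Step 11: b b b B B B B B  =>  b b b b B B B B   (applied B -> b)
  Step 12: b b b b B B B B  =>  b b b b B B B B B   (applied B -> B B)
  Step 13: b b b b B B B B B  =>  b b b b B B B B B B   (applied B -> B B)
  Step 14: b b b b B B B B B B  =>  b b b b b B B B B B   (applied B -> b)
  Step 15: b b b b b B B B B B  =>  b b b b b b B B B B   (applied B -> b)
  Step 16: b b b b b b B B B B  =>  b b b b b b b B B B   (applied B -> b)
  Step 17: b b b b b b b B B B  =>  b b b b b b b B B B B   (applied B -> B B)
  Step 18: b b b b b b b B B B B  =>  b b b b b b b B B B B B   (applied B -> B B)
  Step 19: b b b b b b b B B B B B  =>  b b b b b b b B B B B B B   (applied B -> B B)
  Step 20: b b b b b b b B B B B B B  =>  b b b b b b b b B B B B B   (applied B -> b)
  Step 21: b b b b b b b b B B B B B  =>  b b b b b b b b b B B B B   (applied B -> b)
  Step 22: b b b b b b b b b B B B B  =>  b b b b b b b b b b B B B   (applied B -> b)
  Step 23: b b b b b b b b b b B B B  =>  b b b b b b b b b b b B B   (applied B -> b)
  Step 24: b b b b b b b b b b b B B  =>  b b b b b b b b b b b B B B   (applied B -> B B)
  Step 25: b b b b b b b b b b b B B B  =>  b b b b b b b b b b b B B B B   (applied B -> B B)
  Step 26: b b b b b b b b b b b B B B B  =>  b b b b b b b b b b b b B B B   (applied B -> b)
  Step 27: b b b b b b b b b b b b B B B  =>  b b b b b b b b b b b b b B B   (applied B -> b)
  Step 28: b b b b b b b b b b b b b B B  =>  b b b b b b b b b b b b b b B   (applied B -> b)
  Step 29: b b b b b b b b b b b b b b B  =>  b b b b b b b b b b b b b b b   (applied B -> b)
Final yield: b b b b b b b b b b b b b b b
Total rewrite steps: 29

29


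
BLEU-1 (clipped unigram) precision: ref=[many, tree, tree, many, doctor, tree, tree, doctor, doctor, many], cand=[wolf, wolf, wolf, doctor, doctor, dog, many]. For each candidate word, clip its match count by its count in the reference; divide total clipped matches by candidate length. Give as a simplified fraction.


Reference word counts: {'doctor': 3, 'many': 3, 'tree': 4}
Checking each candidate word (with clipping):
  'wolf' -> not in reference -> no match (matches: 0)
  'wolf' -> not in reference -> no match (matches: 0)
  'wolf' -> not in reference -> no match (matches: 0)
  'doctor' -> in reference (ref count 3, used 1/3) -> match (matches: 1)
  'doctor' -> in reference (ref count 3, used 2/3) -> match (matches: 2)
  'dog' -> not in reference -> no match (matches: 2)
  'many' -> in reference (ref count 3, used 1/3) -> match (matches: 3)
Clipped matches: 3, Candidate length: 7
Precision = 3/7

3/7


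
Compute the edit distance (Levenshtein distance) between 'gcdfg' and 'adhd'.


Building DP table for s1='gcdfg' (len 5) and s2='adhd' (len 4):
       a  d  h  d
    0  1  2  3  4
  g 1  1  2  3  4
  c 2  2  2  3  4
  d 3  3  2  3  3
  f 4  4  3  3  4
  g 5  5  4  4  4
Edit distance = dp[5][4] = 4

4


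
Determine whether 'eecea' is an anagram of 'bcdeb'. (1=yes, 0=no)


Sort characters of 'eecea': 'aceee'
Sort characters of 'bcdeb': 'bbcde'
Sorted forms differ -> they are NOT anagrams
Result: 0

0


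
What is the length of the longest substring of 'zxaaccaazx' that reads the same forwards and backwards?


Scanning 'zxaaccaazx' for palindromic substrings.
Substring at positions 2-7: 'aaccaa'.
Check: reverse('aaccaa') = 'aaccaa' -> palindrome confirmed.
Neighbouring characters ('x' / 'z') break symmetry, so it cannot extend further.
No longer palindromic substring exists; longest length = 6

6


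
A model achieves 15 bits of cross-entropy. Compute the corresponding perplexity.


Perplexity formula: PP = 2^H
H = 15
PP = 2^15
PP = 2^15 = 32768

32768


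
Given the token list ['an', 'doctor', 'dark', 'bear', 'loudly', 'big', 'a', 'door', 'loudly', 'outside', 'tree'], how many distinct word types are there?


Listing all tokens and tracking unique types:
  Token 1: 'an' -> NEW (unique so far: 1)
  Token 2: 'doctor' -> NEW (unique so far: 2)
  Token 3: 'dark' -> NEW (unique so far: 3)
  Token 4: 'bear' -> NEW (unique so far: 4)
  Token 5: 'loudly' -> NEW (unique so far: 5)
  Token 6: 'big' -> NEW (unique so far: 6)
  Token 7: 'a' -> NEW (unique so far: 7)
  Token 8: 'door' -> NEW (unique so far: 8)
  Token 9: 'loudly' -> duplicate (unique so far: 8)
  Token 10: 'outside' -> NEW (unique so far: 9)
  Token 11: 'tree' -> NEW (unique so far: 10)
Unique types: ('a', 'an', 'bear', 'big', 'dark', 'doctor', 'door', 'loudly', 'outside', 'tree')
Vocabulary size: 10

10


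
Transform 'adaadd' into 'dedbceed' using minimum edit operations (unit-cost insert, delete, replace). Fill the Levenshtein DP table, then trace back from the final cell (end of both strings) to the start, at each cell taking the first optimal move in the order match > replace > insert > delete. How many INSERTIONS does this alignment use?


Edit distance = 6. Backtracking from cell (6, 8) with preference match > replace > insert > delete,
then listing the resulting alignment 'adaadd' -> 'dedbceed' left to right:
  Step 1: insert 'd' [insertion #1]
  Step 2: replace a->e
  Step 3: keep 'd'
  Step 4: insert 'b' [insertion #2]
  Step 5: replace a->c
  Step 6: replace a->e
  Step 7: replace d->e
  Step 8: keep 'd'
Total insertions: 2

2


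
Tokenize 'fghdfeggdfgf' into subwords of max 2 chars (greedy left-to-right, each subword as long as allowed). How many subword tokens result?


'fghdfeggdfgf' has 12 characters.
Chunking with max size 2:
  Chunk 1: 'fg' (positions 0-1)
  Chunk 2: 'hd' (positions 2-3)
  Chunk 3: 'fe' (positions 4-5)
  Chunk 4: 'gg' (positions 6-7)
  Chunk 5: 'df' (positions 8-9)
  Chunk 6: 'gf' (positions 10-11)
Total chunks: ceil(12 / 2) = 6

6


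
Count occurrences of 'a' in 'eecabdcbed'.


Scanning 'eecabdcbed' for 'a':
  Position 3: 'a' -> MATCH (count: 1)
Total occurrences of 'a': 1

1


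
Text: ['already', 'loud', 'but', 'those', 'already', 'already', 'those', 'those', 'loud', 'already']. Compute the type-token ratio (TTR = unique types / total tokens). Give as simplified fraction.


Tokens: 10
Unique types: ('already', 'but', 'loud', 'those') = 4
TTR = 4/10
Simplify: divide both by 2 -> 2/5
TTR = 2/5

2/5


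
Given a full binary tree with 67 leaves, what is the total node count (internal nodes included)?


Leaf nodes (terminals): 67
Internal nodes = n - 1 = 67 - 1 = 66
Total = leaves + internal = 67 + 66 = 133

133


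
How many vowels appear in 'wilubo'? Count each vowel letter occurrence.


Scanning each character of 'wilubo':
  Position 1: 'w' -> consonant (running count: 0)
  Position 2: 'i' -> vowel (running count: 1)
  Position 3: 'l' -> consonant (running count: 1)
  Position 4: 'u' -> vowel (running count: 2)
  Position 5: 'b' -> consonant (running count: 2)
  Position 6: 'o' -> vowel (running count: 3)
Total vowels: 3

3


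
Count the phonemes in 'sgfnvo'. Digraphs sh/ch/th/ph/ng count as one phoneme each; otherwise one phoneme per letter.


Parsing 'sgfnvo' greedily, digraphs first:
  's' -> consonant phoneme (phonemes so far: 1)
  'g' -> consonant phoneme (phonemes so far: 2)
  'f' -> consonant phoneme (phonemes so far: 3)
  'n' -> consonant phoneme (phonemes so far: 4)
  'v' -> consonant phoneme (phonemes so far: 5)
  'o' -> vowel phoneme (phonemes so far: 6)
Total phonemes: 6

6


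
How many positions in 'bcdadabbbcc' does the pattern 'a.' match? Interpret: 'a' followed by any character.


Pattern: a. means 'a' followed by any character.
Scanning 'bcdadabbbcc' position-by-position:
  Pos 0: window 'bc' -> no
  Pos 1: window 'cd' -> no
  Pos 2: window 'da' -> no
  Pos 3: window 'ad' -> MATCH
  Pos 4: window 'da' -> no
  Pos 5: window 'ab' -> MATCH
  Pos 6: window 'bb' -> no
  Pos 7: window 'bb' -> no
  Pos 8: window 'bc' -> no
  Pos 9: window 'cc' -> no
  Pos 10: window 'c' -> no
Total matches: 2

2


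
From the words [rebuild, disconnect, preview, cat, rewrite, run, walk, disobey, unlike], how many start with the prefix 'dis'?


Checking each word for prefix 'dis':
  'rebuild' -> no (count: 0)
  'disconnect' -> YES, starts with 'dis' (count: 1)
  'preview' -> no (count: 1)
  'cat' -> no (count: 1)
  'rewrite' -> no (count: 1)
  'run' -> no (count: 1)
  'walk' -> no (count: 1)
  'disobey' -> YES, starts with 'dis' (count: 2)
  'unlike' -> no (count: 2)
Total with prefix 'dis': 2

2


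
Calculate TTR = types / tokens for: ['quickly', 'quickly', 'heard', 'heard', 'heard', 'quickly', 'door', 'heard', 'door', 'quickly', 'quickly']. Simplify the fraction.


Tokens: 11
Unique types: ('door', 'heard', 'quickly') = 3
TTR = 3/11
Already in lowest terms.

3/11


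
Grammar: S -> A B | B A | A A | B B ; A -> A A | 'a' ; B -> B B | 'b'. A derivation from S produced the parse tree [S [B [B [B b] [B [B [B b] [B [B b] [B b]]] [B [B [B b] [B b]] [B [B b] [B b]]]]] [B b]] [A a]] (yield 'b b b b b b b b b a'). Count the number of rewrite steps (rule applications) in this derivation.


Every bracketed nonterminal node [X ...] in the tree is produced by exactly one rule application.
Reading the tree off as a leftmost derivation:
  Step 1: S  =>  B A   (applied S -> B A)
  Step 2: B A  =>  B B A   (applied B -> B B)
  Step 3: B B A  =>  B B B A   (applied B -> B B)
  Step 4: B B B A  =>  b B B A   (applied B -> b)
  Step 5: b B B A  =>  b B B B A   (applied B -> B B)
  Step 6: b B B B A  =>  b B B B B A   (applied B -> B B)
  Step 7: b B B B B A  =>  b b B B B A   (applied B -> b)
  Step 8: b b B B B A  =>  b b B B B B A   (applied B -> B B)
  Step 9: b b B B B B A  =>  b b b B B B A   (applied B -> b)
  Step 10: b b b B B B A  =>  b b b b B B A   (applied B -> b)
  Step 11: b b b b B B A  =>  b b b b B B B A   (applied B -> B B)
  Step 12: b b b b B B B A  =>  b b b b B B B B A   (applied B -> B B)
  Step 13: b b b b B B B B A  =>  b b b b b B B B A   (applied B -> b)
  Step 14: b b b b b B B B A  =>  b b b b b b B B A   (applied B -> b)
  Step 15: b b b b b b B B A  =>  b b b b b b B B B A   (applied B -> B B)
  Step 16: b b b b b b B B B A  =>  b b b b b b b B B A   (applied B -> b)
  Step 17: b b b b b b b B B A  =>  b b b b b b b b B A   (applied B -> b)
  Step 18: b b b b b b b b B A  =>  b b b b b b b b b A   (applied B -> b)
  Step 19: b b b b b b b b b A  =>  b b b b b b b b b a   (applied A -> a)
Final yield: b b b b b b b b b a
Total rewrite steps: 19

19


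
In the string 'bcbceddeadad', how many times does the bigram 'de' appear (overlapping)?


Scanning 'bcbceddeadad' for bigram 'de':
  Position 0: 'bc' -> no
  Position 1: 'cb' -> no
  Position 2: 'bc' -> no
  Position 3: 'ce' -> no
  Position 4: 'ed' -> no
  Position 5: 'dd' -> no
  Position 6: 'de' -> MATCH
  Position 7: 'ea' -> no
  Position 8: 'ad' -> no
  Position 9: 'da' -> no
  Position 10: 'ad' -> no
Total matches: 1

1


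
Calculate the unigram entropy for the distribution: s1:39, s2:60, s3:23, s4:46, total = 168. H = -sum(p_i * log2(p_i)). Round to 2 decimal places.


Computing entropy H = -sum(p_i * log2(p_i)):
  s1: p = 39/168 = 0.2321, -p*log2(p) = 0.4891
  s2: p = 60/168 = 0.3571, -p*log2(p) = 0.5305
  s3: p = 23/168 = 0.1369, -p*log2(p) = 0.3927
  s4: p = 46/168 = 0.2738, -p*log2(p) = 0.5117
H = sum of terms = 1.9240
Rounded to 2 decimals: 1.92

1.92


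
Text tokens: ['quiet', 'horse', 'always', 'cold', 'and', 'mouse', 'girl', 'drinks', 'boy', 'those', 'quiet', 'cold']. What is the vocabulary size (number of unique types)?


Listing all tokens and tracking unique types:
  Token 1: 'quiet' -> NEW (unique so far: 1)
  Token 2: 'horse' -> NEW (unique so far: 2)
  Token 3: 'always' -> NEW (unique so far: 3)
  Token 4: 'cold' -> NEW (unique so far: 4)
  Token 5: 'and' -> NEW (unique so far: 5)
  Token 6: 'mouse' -> NEW (unique so far: 6)
  Token 7: 'girl' -> NEW (unique so far: 7)
  Token 8: 'drinks' -> NEW (unique so far: 8)
  Token 9: 'boy' -> NEW (unique so far: 9)
  Token 10: 'those' -> NEW (unique so far: 10)
  Token 11: 'quiet' -> duplicate (unique so far: 10)
  Token 12: 'cold' -> duplicate (unique so far: 10)
Unique types: ('always', 'and', 'boy', 'cold', 'drinks', 'girl', 'horse', 'mouse', 'quiet', 'those')
Vocabulary size: 10

10


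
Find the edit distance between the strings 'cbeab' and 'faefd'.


Building DP table for s1='cbeab' (len 5) and s2='faefd' (len 5):
       f  a  e  f  d
    0  1  2  3  4  5
  c 1  1  2  3  4  5
  b 2  2  2  3  4  5
  e 3  3  3  2  3  4
  a 4  4  3  3  3  4
  b 5  5  4  4  4  4
Edit distance = dp[5][5] = 4

4


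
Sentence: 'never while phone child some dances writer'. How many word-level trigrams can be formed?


Word trigrams from [7] words:
  Trigram 1: (never while phone)
  Trigram 2: (while phone child)
  Trigram 3: (phone child some)
  Trigram 4: (child some dances)
  Trigram 5: (some dances writer)
Total word trigrams: 7 - 2 = 5

5


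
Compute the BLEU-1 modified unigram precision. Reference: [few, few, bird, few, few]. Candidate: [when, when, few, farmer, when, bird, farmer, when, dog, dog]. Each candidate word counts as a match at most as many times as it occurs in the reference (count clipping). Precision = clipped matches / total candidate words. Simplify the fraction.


Reference word counts: {'bird': 1, 'few': 4}
Checking each candidate word (with clipping):
  'when' -> not in reference -> no match (matches: 0)
  'when' -> not in reference -> no match (matches: 0)
  'few' -> in reference (ref count 4, used 1/4) -> match (matches: 1)
  'farmer' -> not in reference -> no match (matches: 1)
  'when' -> not in reference -> no match (matches: 1)
  'bird' -> in reference (ref count 1, used 1/1) -> match (matches: 2)
  'farmer' -> not in reference -> no match (matches: 2)
  'when' -> not in reference -> no match (matches: 2)
  'dog' -> not in reference -> no match (matches: 2)
  'dog' -> not in reference -> no match (matches: 2)
Clipped matches: 2, Candidate length: 10
Precision = 2/10 = 1/5

1/5


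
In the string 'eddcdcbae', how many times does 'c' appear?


Scanning 'eddcdcbae' for 'c':
  Position 3: 'c' -> MATCH (count: 1)
  Position 5: 'c' -> MATCH (count: 2)
Total occurrences of 'c': 2

2


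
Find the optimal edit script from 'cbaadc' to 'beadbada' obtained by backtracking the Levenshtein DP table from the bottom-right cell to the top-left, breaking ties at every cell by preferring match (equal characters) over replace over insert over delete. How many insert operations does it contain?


Edit distance = 5. Backtracking from cell (6, 8) with preference match > replace > insert > delete,
then listing the resulting alignment 'cbaadc' -> 'beadbada' left to right:
  Step 1: replace c->b
  Step 2: replace b->e
  Step 3: keep 'a'
  Step 4: insert 'd' [insertion #1]
  Step 5: insert 'b' [insertion #2]
  Step 6: keep 'a'
  Step 7: keep 'd'
  Step 8: replace c->a
Total insertions: 2

2


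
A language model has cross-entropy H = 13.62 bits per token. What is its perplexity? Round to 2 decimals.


Perplexity formula: PP = 2^H
H = 13.62
PP = 2^13.62
Decompose: 2^13.62 = 2^13 * 2^0.62
2^13 = 8192, 2^0.62 ~ 1.5368752
PP ~ 8192 * 1.5368752 = 12590.0816384
Rounded to 2 decimals: 12590.08

12590.08


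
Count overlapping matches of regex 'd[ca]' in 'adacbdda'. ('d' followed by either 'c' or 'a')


Pattern: d[ca] means 'd' followed by either 'c' or 'a'.
Scanning 'adacbdda' position-by-position:
  Pos 0: window 'ad' -> no
  Pos 1: window 'da' -> MATCH
  Pos 2: window 'ac' -> no
  Pos 3: window 'cb' -> no
  Pos 4: window 'bd' -> no
  Pos 5: window 'dd' -> no
  Pos 6: window 'da' -> MATCH
  Pos 7: window 'a' -> no
Total matches: 2

2


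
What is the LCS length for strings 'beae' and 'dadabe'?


DP table for LCS of 'beae' and 'dadabe':
       d  a  d  a  b  e
    0  0  0  0  0  0  0
  b 0  0  0  0  0  1  1
  e 0  0  0  0  0  1  2
  a 0  0  1  1  1  1  2
  e 0  0  1  1  1  1  2
LCS: 'be'
LCS length = 2

2


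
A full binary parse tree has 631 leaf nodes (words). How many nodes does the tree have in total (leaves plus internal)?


Leaf nodes (terminals): 631
Internal nodes = n - 1 = 631 - 1 = 630
Total = leaves + internal = 631 + 630 = 1261

1261


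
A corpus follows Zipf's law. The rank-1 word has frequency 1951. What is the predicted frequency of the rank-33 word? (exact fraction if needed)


Zipf's law: freq(rank) = f1 / rank
f1 = 1951, rank = 33
freq = 1951 / 33
GCD(1951, 33) = 1
Simplified: 1951/33

1951/33


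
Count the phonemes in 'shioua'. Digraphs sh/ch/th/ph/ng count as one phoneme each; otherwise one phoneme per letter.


Parsing 'shioua' greedily, digraphs first:
  'sh' -> digraph (1 consonant phoneme) (phonemes so far: 1)
  'i' -> vowel phoneme (phonemes so far: 2)
  'o' -> vowel phoneme (phonemes so far: 3)
  'u' -> vowel phoneme (phonemes so far: 4)
  'a' -> vowel phoneme (phonemes so far: 5)
Total phonemes: 5

5


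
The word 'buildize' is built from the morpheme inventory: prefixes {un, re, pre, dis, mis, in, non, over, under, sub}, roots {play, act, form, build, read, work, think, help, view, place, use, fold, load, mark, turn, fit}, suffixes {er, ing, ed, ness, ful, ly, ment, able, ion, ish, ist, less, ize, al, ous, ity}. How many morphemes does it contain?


Segmenting 'buildize' against the inventory:
  'build' -> root (morpheme 1)
  'ize' -> suffix (morpheme 2)
Total morphemes: 2

2


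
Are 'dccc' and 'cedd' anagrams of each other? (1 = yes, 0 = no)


Sort characters of 'dccc': 'cccd'
Sort characters of 'cedd': 'cdde'
Sorted forms differ -> they are NOT anagrams
Result: 0

0


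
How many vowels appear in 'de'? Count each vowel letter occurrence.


Scanning each character of 'de':
  Position 1: 'd' -> consonant (running count: 0)
  Position 2: 'e' -> vowel (running count: 1)
Total vowels: 1

1


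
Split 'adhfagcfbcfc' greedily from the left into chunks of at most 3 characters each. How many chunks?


'adhfagcfbcfc' has 12 characters.
Chunking with max size 3:
  Chunk 1: 'adh' (positions 0-2)
  Chunk 2: 'fag' (positions 3-5)
  Chunk 3: 'cfb' (positions 6-8)
  Chunk 4: 'cfc' (positions 9-11)
Total chunks: ceil(12 / 3) = 4

4


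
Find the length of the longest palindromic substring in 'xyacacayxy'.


Scanning 'xyacacayxy' for palindromic substrings.
Substring at positions 0-8: 'xyacacayx'.
Check: reverse('xyacacayx') = 'xyacacayx' -> palindrome confirmed.
Neighbouring characters ('-' / 'y') break symmetry, so it cannot extend further.
No longer palindromic substring exists; longest length = 9

9


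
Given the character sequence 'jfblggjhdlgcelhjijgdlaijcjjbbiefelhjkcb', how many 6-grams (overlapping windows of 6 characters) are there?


String 'jfblggjhdlgcelhjijgdlaijcjjbbiefelhjkcb' has length L = 39.
Number of overlapping n-grams = L - n + 1
Substituting: 39 - 6 + 1 = 34

34


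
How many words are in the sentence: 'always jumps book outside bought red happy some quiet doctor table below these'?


Counting words by splitting on spaces:
  Word 1: 'always'
  Word 2: 'jumps'
  Word 3: 'book'
  Word 4: 'outside'
  Word 5: 'bought'
  Word 6: 'red'
  Word 7: 'happy'
  Word 8: 'some'
  Word 9: 'quiet'
  Word 10: 'doctor'
  Word 11: 'table'
  Word 12: 'below'
  Word 13: 'these'
Total words: 13

13


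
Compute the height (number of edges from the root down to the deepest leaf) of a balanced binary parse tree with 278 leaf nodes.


In a balanced binary tree with n leaves the deepest leaf is ceil(log2(n)) edges below the root.
log2(278) = 8.1189
ceil(8.1189) = 9
height (edges) = 9

9


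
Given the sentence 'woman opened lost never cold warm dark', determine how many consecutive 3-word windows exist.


Word trigrams from [7] words:
  Trigram 1: (woman opened lost)
  Trigram 2: (opened lost never)
  Trigram 3: (lost never cold)
  Trigram 4: (never cold warm)
  Trigram 5: (cold warm dark)
Total word trigrams: 7 - 2 = 5

5


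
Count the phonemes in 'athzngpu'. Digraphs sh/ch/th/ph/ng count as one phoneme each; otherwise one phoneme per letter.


Parsing 'athzngpu' greedily, digraphs first:
  'a' -> vowel phoneme (phonemes so far: 1)
  'th' -> digraph (1 consonant phoneme) (phonemes so far: 2)
  'z' -> consonant phoneme (phonemes so far: 3)
  'ng' -> digraph (1 consonant phoneme) (phonemes so far: 4)
  'p' -> consonant phoneme (phonemes so far: 5)
  'u' -> vowel phoneme (phonemes so far: 6)
Total phonemes: 6

6


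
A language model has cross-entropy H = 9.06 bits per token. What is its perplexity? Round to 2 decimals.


Perplexity formula: PP = 2^H
H = 9.06
PP = 2^9.06
Decompose: 2^9.06 = 2^9 * 2^0.06
2^9 = 512, 2^0.06 ~ 1.0424658
PP ~ 512 * 1.0424658 = 533.7424896
Rounded to 2 decimals: 533.74

533.74


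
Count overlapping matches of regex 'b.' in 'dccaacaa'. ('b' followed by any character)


Pattern: b. means 'b' followed by any character.
Scanning 'dccaacaa' position-by-position:
  Pos 0: window 'dc' -> no
  Pos 1: window 'cc' -> no
  Pos 2: window 'ca' -> no
  Pos 3: window 'aa' -> no
  Pos 4: window 'ac' -> no
  Pos 5: window 'ca' -> no
  Pos 6: window 'aa' -> no
  Pos 7: window 'a' -> no
Total matches: 0

0


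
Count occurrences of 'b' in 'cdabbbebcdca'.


Scanning 'cdabbbebcdca' for 'b':
  Position 3: 'b' -> MATCH (count: 1)
  Position 4: 'b' -> MATCH (count: 2)
  Position 5: 'b' -> MATCH (count: 3)
  Position 7: 'b' -> MATCH (count: 4)
Total occurrences of 'b': 4

4


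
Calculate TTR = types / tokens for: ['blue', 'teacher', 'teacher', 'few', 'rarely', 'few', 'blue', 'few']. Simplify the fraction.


Tokens: 8
Unique types: ('blue', 'few', 'rarely', 'teacher') = 4
TTR = 4/8
Simplify: divide both by 4 -> 1/2
TTR = 1/2

1/2


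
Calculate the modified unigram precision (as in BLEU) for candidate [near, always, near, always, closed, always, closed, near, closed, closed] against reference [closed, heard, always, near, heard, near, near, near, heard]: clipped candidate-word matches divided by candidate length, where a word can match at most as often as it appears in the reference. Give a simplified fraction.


Reference word counts: {'always': 1, 'closed': 1, 'heard': 3, 'near': 4}
Checking each candidate word (with clipping):
  'near' -> in reference (ref count 4, used 1/4) -> match (matches: 1)
  'always' -> in reference (ref count 1, used 1/1) -> match (matches: 2)
  'near' -> in reference (ref count 4, used 2/4) -> match (matches: 3)
  'always' -> ref count 1 already used up (1/1) -> clipped, no match (matches: 3)
  'closed' -> in reference (ref count 1, used 1/1) -> match (matches: 4)
  'always' -> ref count 1 already used up (1/1) -> clipped, no match (matches: 4)
  'closed' -> ref count 1 already used up (1/1) -> clipped, no match (matches: 4)
  'near' -> in reference (ref count 4, used 3/4) -> match (matches: 5)
  'closed' -> ref count 1 already used up (1/1) -> clipped, no match (matches: 5)
  'closed' -> ref count 1 already used up (1/1) -> clipped, no match (matches: 5)
Clipped matches: 5, Candidate length: 10
Precision = 5/10 = 1/2

1/2


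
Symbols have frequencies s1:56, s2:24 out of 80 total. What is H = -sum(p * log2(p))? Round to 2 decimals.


Computing entropy H = -sum(p_i * log2(p_i)):
  s1: p = 56/80 = 0.7000, -p*log2(p) = 0.3602
  s2: p = 24/80 = 0.3000, -p*log2(p) = 0.5211
H = sum of terms = 0.8813
Rounded to 2 decimals: 0.88

0.88


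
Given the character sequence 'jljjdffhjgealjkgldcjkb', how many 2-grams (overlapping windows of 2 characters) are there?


String 'jljjdffhjgealjkgldcjkb' has length L = 22.
Number of overlapping n-grams = L - n + 1
Substituting: 22 - 2 + 1 = 21

21


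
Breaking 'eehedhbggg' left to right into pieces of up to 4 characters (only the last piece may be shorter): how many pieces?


'eehedhbggg' has 10 characters.
Chunking with max size 4:
  Chunk 1: 'eehe' (positions 0-3)
  Chunk 2: 'dhbg' (positions 4-7)
  Chunk 3: 'gg' (positions 8-9)
Total chunks: ceil(10 / 4) = 3

3


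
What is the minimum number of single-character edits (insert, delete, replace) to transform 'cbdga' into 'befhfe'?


Building DP table for s1='cbdga' (len 5) and s2='befhfe' (len 6):
       b  e  f  h  f  e
    0  1  2  3  4  5  6
  c 1  1  2  3  4  5  6
  b 2  1  2  3  4  5  6
  d 3  2  2  3  4  5  6
  g 4  3  3  3  4  5  6
  a 5  4  4  4  4  5  6
Edit distance = dp[5][6] = 6

6


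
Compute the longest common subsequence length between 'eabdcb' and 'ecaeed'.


DP table for LCS of 'eabdcb' and 'ecaeed':
       e  c  a  e  e  d
    0  0  0  0  0  0  0
  e 0  1  1  1  1  1  1
  a 0  1  1  2  2  2  2
  b 0  1  1  2  2  2  2
  d 0  1  1  2  2  2  3
  c 0  1  2  2  2  2  3
  b 0  1  2  2  2  2  3
LCS: 'ead'
LCS length = 3

3


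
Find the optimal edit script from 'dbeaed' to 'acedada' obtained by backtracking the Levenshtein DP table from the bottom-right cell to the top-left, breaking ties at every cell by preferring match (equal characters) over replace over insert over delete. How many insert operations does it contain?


Edit distance = 5. Backtracking from cell (6, 7) with preference match > replace > insert > delete,
then listing the resulting alignment 'dbeaed' -> 'acedada' left to right:
  Step 1: replace d->a
  Step 2: replace b->c
  Step 3: keep 'e'
  Step 4: insert 'd' [insertion #1]
  Step 5: keep 'a'
  Step 6: replace e->d
  Step 7: replace d->a
Total insertions: 1

1


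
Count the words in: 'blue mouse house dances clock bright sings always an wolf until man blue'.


Counting words by splitting on spaces:
  Word 1: 'blue'
  Word 2: 'mouse'
  Word 3: 'house'
  Word 4: 'dances'
  Word 5: 'clock'
  Word 6: 'bright'
  Word 7: 'sings'
  Word 8: 'always'
  Word 9: 'an'
  Word 10: 'wolf'
  Word 11: 'until'
  Word 12: 'man'
  Word 13: 'blue'
Total words: 13

13


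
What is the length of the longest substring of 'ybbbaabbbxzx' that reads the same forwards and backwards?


Scanning 'ybbbaabbbxzx' for palindromic substrings.
Substring at positions 1-8: 'bbbaabbb'.
Check: reverse('bbbaabbb') = 'bbbaabbb' -> palindrome confirmed.
Neighbouring characters ('y' / 'x') break symmetry, so it cannot extend further.
No longer palindromic substring exists; longest length = 8

8


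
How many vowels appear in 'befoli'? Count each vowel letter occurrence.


Scanning each character of 'befoli':
  Position 1: 'b' -> consonant (running count: 0)
  Position 2: 'e' -> vowel (running count: 1)
  Position 3: 'f' -> consonant (running count: 1)
  Position 4: 'o' -> vowel (running count: 2)
  Position 5: 'l' -> consonant (running count: 2)
  Position 6: 'i' -> vowel (running count: 3)
Total vowels: 3

3


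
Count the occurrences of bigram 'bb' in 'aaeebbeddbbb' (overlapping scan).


Scanning 'aaeebbeddbbb' for bigram 'bb':
  Position 0: 'aa' -> no
  Position 1: 'ae' -> no
  Position 2: 'ee' -> no
  Position 3: 'eb' -> no
  Position 4: 'bb' -> MATCH
  Position 5: 'be' -> no
  Position 6: 'ed' -> no
  Position 7: 'dd' -> no
  Position 8: 'db' -> no
  Position 9: 'bb' -> MATCH
  Position 10: 'bb' -> MATCH
Total matches: 3

3


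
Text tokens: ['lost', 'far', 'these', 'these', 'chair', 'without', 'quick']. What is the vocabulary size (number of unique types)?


Listing all tokens and tracking unique types:
  Token 1: 'lost' -> NEW (unique so far: 1)
  Token 2: 'far' -> NEW (unique so far: 2)
  Token 3: 'these' -> NEW (unique so far: 3)
  Token 4: 'these' -> duplicate (unique so far: 3)
  Token 5: 'chair' -> NEW (unique so far: 4)
  Token 6: 'without' -> NEW (unique so far: 5)
  Token 7: 'quick' -> NEW (unique so far: 6)
Unique types: ('chair', 'far', 'lost', 'quick', 'these', 'without')
Vocabulary size: 6

6


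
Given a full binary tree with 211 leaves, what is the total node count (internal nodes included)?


Leaf nodes (terminals): 211
Internal nodes = n - 1 = 211 - 1 = 210
Total = leaves + internal = 211 + 210 = 421

421


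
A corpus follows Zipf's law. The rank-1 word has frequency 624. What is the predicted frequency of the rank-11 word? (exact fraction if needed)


Zipf's law: freq(rank) = f1 / rank
f1 = 624, rank = 11
freq = 624 / 11
GCD(624, 11) = 1
Simplified: 624/11

624/11


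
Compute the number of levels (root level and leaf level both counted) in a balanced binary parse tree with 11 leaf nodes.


In a balanced binary tree with n leaves the deepest leaf is ceil(log2(n)) edges below the root,
so counting node levels inclusive of root and leaves gives ceil(log2(n)) + 1 levels.
log2(11) = 3.4594
ceil(3.4594) = 4
levels = 4 + 1 = 5

5


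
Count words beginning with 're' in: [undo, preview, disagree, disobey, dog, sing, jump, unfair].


Checking each word for prefix 're':
  'undo' -> no (count: 0)
  'preview' -> no (count: 0)
  'disagree' -> no (count: 0)
  'disobey' -> no (count: 0)
  'dog' -> no (count: 0)
  'sing' -> no (count: 0)
  'jump' -> no (count: 0)
  'unfair' -> no (count: 0)
Total with prefix 're': 0

0


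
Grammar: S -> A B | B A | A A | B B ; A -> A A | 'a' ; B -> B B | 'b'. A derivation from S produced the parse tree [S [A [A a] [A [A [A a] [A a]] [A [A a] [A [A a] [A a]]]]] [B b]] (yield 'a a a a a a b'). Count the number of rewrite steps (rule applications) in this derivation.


Every bracketed nonterminal node [X ...] in the tree is produced by exactly one rule application.
Reading the tree off as a leftmost derivation:
  Step 1: S  =>  A B   (applied S -> A B)
  Step 2: A B  =>  A A B   (applied A -> A A)
  Step 3: A A B  =>  a A B   (applied A -> a)
  Step 4: a A B  =>  a A A B   (applied A -> A A)
  Step 5: a A A B  =>  a A A A B   (applied A -> A A)
  Step 6: a A A A B  =>  a a A A B   (applied A -> a)
  Step 7: a a A A B  =>  a a a A B   (applied A -> a)
  Step 8: a a a A B  =>  a a a A A B   (applied A -> A A)
  Step 9: a a a A A B  =>  a a a a A B   (applied A -> a)
  Step 10: a a a a A B  =>  a a a a A A B   (applied A -> A A)
  Step 11: a a a a A A B  =>  a a a a a A B   (applied A -> a)
  Step 12: a a a a a A B  =>  a a a a a a B   (applied A -> a)
  Step 13: a a a a a a B  =>  a a a a a a b   (applied B -> b)
Final yield: a a a a a a b
Total rewrite steps: 13

13


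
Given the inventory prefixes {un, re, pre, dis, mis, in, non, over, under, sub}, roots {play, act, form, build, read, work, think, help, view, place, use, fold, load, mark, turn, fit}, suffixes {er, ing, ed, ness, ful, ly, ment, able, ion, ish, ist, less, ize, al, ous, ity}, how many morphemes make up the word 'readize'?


Segmenting 'readize' against the inventory:
  'read' -> root (morpheme 1)
  'ize' -> suffix (morpheme 2)
Total morphemes: 2

2


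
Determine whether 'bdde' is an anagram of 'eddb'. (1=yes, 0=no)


Sort characters of 'bdde': 'bdde'
Sort characters of 'eddb': 'bdde'
Sorted forms match -> they ARE anagrams
Result: 1

1


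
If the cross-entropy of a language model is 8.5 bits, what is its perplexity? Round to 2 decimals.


Perplexity formula: PP = 2^H
H = 8.5
PP = 2^8.5
Decompose: 2^8.5 = 2^8 * 2^0.5 = 2^8 * sqrt(2)
2^8 = 256, sqrt(2) ~ 1.4142136
PP ~ 256 * 1.4142136 = 362.0386816
Rounded to 2 decimals: 362.04

362.04


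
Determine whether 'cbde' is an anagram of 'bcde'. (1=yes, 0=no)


Sort characters of 'cbde': 'bcde'
Sort characters of 'bcde': 'bcde'
Sorted forms match -> they ARE anagrams
Result: 1

1


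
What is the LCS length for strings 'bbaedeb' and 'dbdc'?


DP table for LCS of 'bbaedeb' and 'dbdc':
       d  b  d  c
    0  0  0  0  0
  b 0  0  1  1  1
  b 0  0  1  1  1
  a 0  0  1  1  1
  e 0  0  1  1  1
  d 0  1  1  2  2
  e 0  1  1  2  2
  b 0  1  2  2  2
LCS: 'bd'
LCS length = 2

2


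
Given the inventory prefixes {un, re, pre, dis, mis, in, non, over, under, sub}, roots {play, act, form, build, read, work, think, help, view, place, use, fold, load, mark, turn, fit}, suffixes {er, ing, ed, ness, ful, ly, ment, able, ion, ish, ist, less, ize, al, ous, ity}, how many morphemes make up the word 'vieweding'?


Segmenting 'vieweding' against the inventory:
  'view' -> root (morpheme 1)
  'ed' -> suffix (morpheme 2)
  'ing' -> suffix (morpheme 3)
Total morphemes: 3

3


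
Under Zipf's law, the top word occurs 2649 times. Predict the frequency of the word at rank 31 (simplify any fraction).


Zipf's law: freq(rank) = f1 / rank
f1 = 2649, rank = 31
freq = 2649 / 31
GCD(2649, 31) = 1
Simplified: 2649/31

2649/31


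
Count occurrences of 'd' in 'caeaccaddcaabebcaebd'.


Scanning 'caeaccaddcaabebcaebd' for 'd':
  Position 7: 'd' -> MATCH (count: 1)
  Position 8: 'd' -> MATCH (count: 2)
  Position 19: 'd' -> MATCH (count: 3)
Total occurrences of 'd': 3

3


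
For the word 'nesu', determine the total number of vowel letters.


Scanning each character of 'nesu':
  Position 1: 'n' -> consonant (running count: 0)
  Position 2: 'e' -> vowel (running count: 1)
  Position 3: 's' -> consonant (running count: 1)
  Position 4: 'u' -> vowel (running count: 2)
Total vowels: 2

2


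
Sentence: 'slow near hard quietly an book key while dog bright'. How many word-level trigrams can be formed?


Word trigrams from [10] words:
  Trigram 1: (slow near hard)
  Trigram 2: (near hard quietly)
  Trigram 3: (hard quietly an)
  Trigram 4: (quietly an book)
  Trigram 5: (an book key)
  Trigram 6: (book key while)
  Trigram 7: (key while dog)
  Trigram 8: (while dog bright)
Total word trigrams: 10 - 2 = 8

8


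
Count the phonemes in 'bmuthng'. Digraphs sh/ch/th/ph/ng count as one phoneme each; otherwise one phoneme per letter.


Parsing 'bmuthng' greedily, digraphs first:
  'b' -> consonant phoneme (phonemes so far: 1)
  'm' -> consonant phoneme (phonemes so far: 2)
  'u' -> vowel phoneme (phonemes so far: 3)
  'th' -> digraph (1 consonant phoneme) (phonemes so far: 4)
  'ng' -> digraph (1 consonant phoneme) (phonemes so far: 5)
Total phonemes: 5

5


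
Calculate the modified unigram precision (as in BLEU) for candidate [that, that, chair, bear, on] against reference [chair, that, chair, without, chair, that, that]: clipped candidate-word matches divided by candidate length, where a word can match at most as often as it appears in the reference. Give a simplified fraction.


Reference word counts: {'chair': 3, 'that': 3, 'without': 1}
Checking each candidate word (with clipping):
  'that' -> in reference (ref count 3, used 1/3) -> match (matches: 1)
  'that' -> in reference (ref count 3, used 2/3) -> match (matches: 2)
  'chair' -> in reference (ref count 3, used 1/3) -> match (matches: 3)
  'bear' -> not in reference -> no match (matches: 3)
  'on' -> not in reference -> no match (matches: 3)
Clipped matches: 3, Candidate length: 5
Precision = 3/5

3/5


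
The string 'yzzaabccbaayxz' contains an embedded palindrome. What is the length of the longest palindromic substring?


Scanning 'yzzaabccbaayxz' for palindromic substrings.
Substring at positions 3-10: 'aabccbaa'.
Check: reverse('aabccbaa') = 'aabccbaa' -> palindrome confirmed.
Neighbouring characters ('z' / 'y') break symmetry, so it cannot extend further.
No longer palindromic substring exists; longest length = 8

8


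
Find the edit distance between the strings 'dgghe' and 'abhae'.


Building DP table for s1='dgghe' (len 5) and s2='abhae' (len 5):
       a  b  h  a  e
    0  1  2  3  4  5
  d 1  1  2  3  4  5
  g 2  2  2  3  4  5
  g 3  3  3  3  4  5
  h 4  4  4  3  4  5
  e 5  5  5  4  4  4
Edit distance = dp[5][5] = 4

4


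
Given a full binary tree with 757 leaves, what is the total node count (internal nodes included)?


Leaf nodes (terminals): 757
Internal nodes = n - 1 = 757 - 1 = 756
Total = leaves + internal = 757 + 756 = 1513

1513


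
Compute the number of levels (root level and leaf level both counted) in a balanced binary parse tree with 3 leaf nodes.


In a balanced binary tree with n leaves the deepest leaf is ceil(log2(n)) edges below the root,
so counting node levels inclusive of root and leaves gives ceil(log2(n)) + 1 levels.
log2(3) = 1.5850
ceil(1.5850) = 2
levels = 2 + 1 = 3

3


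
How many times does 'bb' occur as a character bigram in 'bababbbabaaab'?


Scanning 'bababbbabaaab' for bigram 'bb':
  Position 0: 'ba' -> no
  Position 1: 'ab' -> no
  Position 2: 'ba' -> no
  Position 3: 'ab' -> no
  Position 4: 'bb' -> MATCH
  Position 5: 'bb' -> MATCH
  Position 6: 'ba' -> no
  Position 7: 'ab' -> no
  Position 8: 'ba' -> no
  Position 9: 'aa' -> no
  Position 10: 'aa' -> no
  Position 11: 'ab' -> no
Total matches: 2

2


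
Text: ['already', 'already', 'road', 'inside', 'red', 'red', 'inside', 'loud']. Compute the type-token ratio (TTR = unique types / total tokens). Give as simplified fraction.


Tokens: 8
Unique types: ('already', 'inside', 'loud', 'red', 'road') = 5
TTR = 5/8
Already in lowest terms.

5/8


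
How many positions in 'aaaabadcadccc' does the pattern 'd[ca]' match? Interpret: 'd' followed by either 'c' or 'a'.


Pattern: d[ca] means 'd' followed by either 'c' or 'a'.
Scanning 'aaaabadcadccc' position-by-position:
  Pos 0: window 'aa' -> no
  Pos 1: window 'aa' -> no
  Pos 2: window 'aa' -> no
  Pos 3: window 'ab' -> no
  Pos 4: window 'ba' -> no
  Pos 5: window 'ad' -> no
  Pos 6: window 'dc' -> MATCH
  Pos 7: window 'ca' -> no
  Pos 8: window 'ad' -> no
  Pos 9: window 'dc' -> MATCH
  Pos 10: window 'cc' -> no
  Pos 11: window 'cc' -> no
  Pos 12: window 'c' -> no
Total matches: 2

2


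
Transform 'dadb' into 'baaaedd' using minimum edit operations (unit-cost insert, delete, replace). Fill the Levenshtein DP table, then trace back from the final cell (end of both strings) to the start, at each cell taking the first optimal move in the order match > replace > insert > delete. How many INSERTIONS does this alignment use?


Edit distance = 5. Backtracking from cell (4, 7) with preference match > replace > insert > delete,
then listing the resulting alignment 'dadb' -> 'baaaedd' left to right:
  Step 1: insert 'b' [insertion #1]
  Step 2: insert 'a' [insertion #2]
  Step 3: replace d->a
  Step 4: keep 'a'
  Step 5: insert 'e' [insertion #3]
  Step 6: keep 'd'
  Step 7: replace b->d
Total insertions: 3

3


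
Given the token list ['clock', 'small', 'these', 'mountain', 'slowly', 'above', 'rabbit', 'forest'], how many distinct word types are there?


Listing all tokens and tracking unique types:
  Token 1: 'clock' -> NEW (unique so far: 1)
  Token 2: 'small' -> NEW (unique so far: 2)
  Token 3: 'these' -> NEW (unique so far: 3)
  Token 4: 'mountain' -> NEW (unique so far: 4)
  Token 5: 'slowly' -> NEW (unique so far: 5)
  Token 6: 'above' -> NEW (unique so far: 6)
  Token 7: 'rabbit' -> NEW (unique so far: 7)
  Token 8: 'forest' -> NEW (unique so far: 8)
Unique types: ('above', 'clock', 'forest', 'mountain', 'rabbit', 'slowly', 'small', 'these')
Vocabulary size: 8

8
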